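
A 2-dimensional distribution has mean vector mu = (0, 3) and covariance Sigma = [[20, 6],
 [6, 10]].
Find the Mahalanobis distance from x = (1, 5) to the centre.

Step 1 — centre the observation: (x - mu) = (1, 2).

Step 2 — invert Sigma. det(Sigma) = 20·10 - (6)² = 164.
  Sigma^{-1} = (1/det) · [[d, -b], [-b, a]] = [[0.061, -0.0366],
 [-0.0366, 0.122]].

Step 3 — form the quadratic (x - mu)^T · Sigma^{-1} · (x - mu):
  Sigma^{-1} · (x - mu) = (-0.0122, 0.2073).
  (x - mu)^T · [Sigma^{-1} · (x - mu)] = (1)·(-0.0122) + (2)·(0.2073) = 0.4024.

Step 4 — take square root: d = √(0.4024) ≈ 0.6344.

d(x, mu) = √(0.4024) ≈ 0.6344


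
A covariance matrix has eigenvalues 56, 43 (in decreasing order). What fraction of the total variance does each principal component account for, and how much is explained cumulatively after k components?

Step 1 — total variance = trace(Sigma) = Σ λ_i = 56 + 43 = 99.

Step 2 — fraction explained by component i = λ_i / Σ λ:
  PC1: 56/99 = 0.5657
  PC2: 43/99 = 0.4343

Step 3 — cumulative fraction after k components = (λ_1 + ... + λ_k) / Σ λ:
  k = 1: 56/99 = 0.5657
  k = 2: (56 + 43)/99 = 99/99 = 1

Summary (fraction, with percent):

explained: PC1 0.5657 (56.57%), PC2 0.4343 (43.43%);  cumulative: 0.5657, 1


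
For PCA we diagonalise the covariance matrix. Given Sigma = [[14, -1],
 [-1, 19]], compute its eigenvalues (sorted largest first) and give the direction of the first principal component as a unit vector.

Step 1 — characteristic polynomial of 2×2 Sigma:
  det(Sigma - λI) = λ² - trace · λ + det = 0.
  trace = 14 + 19 = 33, det = 14·19 - (-1)² = 265.
Step 2 — discriminant:
  Δ = trace² - 4·det = 1089 - 1060 = 29.
Step 3 — eigenvalues:
  λ = (trace ± √Δ)/2 = (33 ± 5.3852)/2,
  λ_1 = 19.1926,  λ_2 = 13.8074.

Step 4 — unit eigenvector for λ_1: solve (Sigma - λ_1 I)v = 0. First row:
  (14 - 19.1926)·v_x + (-1)·v_y = 0, i.e. (-5.1926)·v_x + (-1)·v_y = 0,
  so v ∝ (b, λ_1 - a) = (-1, 5.1926); multiply by -1 so the first entry is positive: u = (1, -5.1926).
  ||u|| = √((1)² + (-5.1926)²) = √(27.9629) ≈ 5.288,
  v_1 = u/||u|| ≈ (0.1891, -0.982) (||v_1|| = 1).

λ_1 = 19.1926,  λ_2 = 13.8074;  v_1 ≈ (0.1891, -0.982)


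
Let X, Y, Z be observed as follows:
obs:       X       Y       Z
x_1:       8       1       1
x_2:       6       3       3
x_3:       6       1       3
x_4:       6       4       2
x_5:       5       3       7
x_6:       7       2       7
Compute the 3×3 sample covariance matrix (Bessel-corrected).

Step 1 — column means:
  mean(X) = (8 + 6 + 6 + 6 + 5 + 7) / 6 = 38/6 = 6.3333
  mean(Y) = (1 + 3 + 1 + 4 + 3 + 2) / 6 = 14/6 = 2.3333
  mean(Z) = (1 + 3 + 3 + 2 + 7 + 7) / 6 = 23/6 = 3.8333

Step 2 — sample covariance S[i,j] = (1/(n-1)) · Σ_k (x_{k,i} - mean_i) · (x_{k,j} - mean_j), with n-1 = 5.
  S[X,X] = ((1.6667)·(1.6667) + (-0.3333)·(-0.3333) + (-0.3333)·(-0.3333) + (-0.3333)·(-0.3333) + (-1.3333)·(-1.3333) + (0.6667)·(0.6667)) / 5 = 5.3333/5 = 1.0667
  S[X,Y] = ((1.6667)·(-1.3333) + (-0.3333)·(0.6667) + (-0.3333)·(-1.3333) + (-0.3333)·(1.6667) + (-1.3333)·(0.6667) + (0.6667)·(-0.3333)) / 5 = -3.6667/5 = -0.7333
  S[X,Z] = ((1.6667)·(-2.8333) + (-0.3333)·(-0.8333) + (-0.3333)·(-0.8333) + (-0.3333)·(-1.8333) + (-1.3333)·(3.1667) + (0.6667)·(3.1667)) / 5 = -5.6667/5 = -1.1333
  S[Y,Y] = ((-1.3333)·(-1.3333) + (0.6667)·(0.6667) + (-1.3333)·(-1.3333) + (1.6667)·(1.6667) + (0.6667)·(0.6667) + (-0.3333)·(-0.3333)) / 5 = 7.3333/5 = 1.4667
  S[Y,Z] = ((-1.3333)·(-2.8333) + (0.6667)·(-0.8333) + (-1.3333)·(-0.8333) + (1.6667)·(-1.8333) + (0.6667)·(3.1667) + (-0.3333)·(3.1667)) / 5 = 2.3333/5 = 0.4667
  S[Z,Z] = ((-2.8333)·(-2.8333) + (-0.8333)·(-0.8333) + (-0.8333)·(-0.8333) + (-1.8333)·(-1.8333) + (3.1667)·(3.1667) + (3.1667)·(3.1667)) / 5 = 32.8333/5 = 6.5667

S is symmetric (S[j,i] = S[i,j]). Assembling:

S = [[1.0667, -0.7333, -1.1333],
 [-0.7333, 1.4667, 0.4667],
 [-1.1333, 0.4667, 6.5667]]


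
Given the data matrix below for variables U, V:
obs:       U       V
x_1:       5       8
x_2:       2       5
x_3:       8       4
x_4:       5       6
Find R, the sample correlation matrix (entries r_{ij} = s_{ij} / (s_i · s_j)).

Step 1 — column means:
  mean(U) = (5 + 2 + 8 + 5) / 4 = 20/4 = 5
  mean(V) = (8 + 5 + 4 + 6) / 4 = 23/4 = 5.75

Step 2 — sample variances and covariances s[i,j] = (1/(n-1)) · Σ_k (x_{k,i} - mean_i) · (x_{k,j} - mean_j), with n-1 = 3:
  s[U,U] = ((0)·(0) + (-3)·(-3) + (3)·(3) + (0)·(0)) / 3 = 18/3 = 6
  s[U,V] = ((0)·(2.25) + (-3)·(-0.75) + (3)·(-1.75) + (0)·(0.25)) / 3 = -3/3 = -1
  s[V,V] = ((2.25)·(2.25) + (-0.75)·(-0.75) + (-1.75)·(-1.75) + (0.25)·(0.25)) / 3 = 8.75/3 = 2.9167
  Sample standard deviations s_i = √(s[i,i]):
  s(U) = √(6) = 2.4495
  s(V) = √(2.9167) = 1.7078

Step 3 — r_{ij} = s_{ij} / (s_i · s_j):
  r[U,U] = 1 (diagonal).
  r[U,V] = -1 / (2.4495 · 1.7078) = -1 / 4.1833 = -0.239
  r[V,V] = 1 (diagonal).

R is symmetric with unit diagonal. Assembling:

R = [[1, -0.239],
 [-0.239, 1]]


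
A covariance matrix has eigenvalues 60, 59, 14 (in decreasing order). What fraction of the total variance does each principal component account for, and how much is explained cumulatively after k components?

Step 1 — total variance = trace(Sigma) = Σ λ_i = 60 + 59 + 14 = 133.

Step 2 — fraction explained by component i = λ_i / Σ λ:
  PC1: 60/133 = 0.4511
  PC2: 59/133 = 0.4436
  PC3: 14/133 = 0.1053

Step 3 — cumulative fraction after k components = (λ_1 + ... + λ_k) / Σ λ:
  k = 1: 60/133 = 0.4511
  k = 2: (60 + 59)/133 = 119/133 = 0.8947
  k = 3: (60 + 59 + 14)/133 = 133/133 = 1

Summary (fraction, with percent):

explained: PC1 0.4511 (45.11%), PC2 0.4436 (44.36%), PC3 0.1053 (10.53%);  cumulative: 0.4511, 0.8947, 1


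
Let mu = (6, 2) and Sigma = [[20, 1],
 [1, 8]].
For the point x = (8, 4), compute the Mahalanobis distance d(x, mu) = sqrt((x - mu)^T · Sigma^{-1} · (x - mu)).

Step 1 — centre the observation: (x - mu) = (2, 2).

Step 2 — invert Sigma. det(Sigma) = 20·8 - (1)² = 159.
  Sigma^{-1} = (1/det) · [[d, -b], [-b, a]] = [[0.0503, -0.0063],
 [-0.0063, 0.1258]].

Step 3 — form the quadratic (x - mu)^T · Sigma^{-1} · (x - mu):
  Sigma^{-1} · (x - mu) = (0.0881, 0.239).
  (x - mu)^T · [Sigma^{-1} · (x - mu)] = (2)·(0.0881) + (2)·(0.239) = 0.6541.

Step 4 — take square root: d = √(0.6541) ≈ 0.8088.

d(x, mu) = √(0.6541) ≈ 0.8088


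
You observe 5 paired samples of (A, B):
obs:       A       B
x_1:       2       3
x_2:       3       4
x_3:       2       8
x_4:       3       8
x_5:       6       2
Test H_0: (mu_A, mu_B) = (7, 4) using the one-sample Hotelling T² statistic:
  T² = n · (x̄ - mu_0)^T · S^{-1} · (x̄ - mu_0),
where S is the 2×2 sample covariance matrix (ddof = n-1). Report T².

Step 1 — sample mean vector:
  mean(A) = (2 + 3 + 2 + 3 + 6) / 5 = 16/5 = 3.2
  mean(B) = (3 + 4 + 8 + 8 + 2) / 5 = 25/5 = 5
  x̄ = (3.2, 5),  deviation x̄ - mu_0 = (3.2, 5) - (7, 4) = (-3.8, 1).

Step 2 — sample covariance matrix, S[i,j] = (1/(n-1)) · Σ_k (x_{k,i} - mean_i) · (x_{k,j} - mean_j), divisor n-1 = 4:
  S[A,A] = ((-1.2)·(-1.2) + (-0.2)·(-0.2) + (-1.2)·(-1.2) + (-0.2)·(-0.2) + (2.8)·(2.8)) / 4 = 10.8/4 = 2.7
  S[A,B] = ((-1.2)·(-2) + (-0.2)·(-1) + (-1.2)·(3) + (-0.2)·(3) + (2.8)·(-3)) / 4 = -10/4 = -2.5
  S[B,B] = ((-2)·(-2) + (-1)·(-1) + (3)·(3) + (3)·(3) + (-3)·(-3)) / 4 = 32/4 = 8
  S = [[2.7, -2.5],
 [-2.5, 8]].

Step 3 — invert S. det(S) = 2.7·8 - (-2.5)² = 15.35.
  S^{-1} = (1/det) · [[d, -b], [-b, a]] = [[0.5212, 0.1629],
 [0.1629, 0.1759]].

Step 4 — quadratic form (x̄ - mu_0)^T · S^{-1} · (x̄ - mu_0):
  S^{-1} · (x̄ - mu_0) = (-1.8176, -0.443),
  (x̄ - mu_0)^T · [...] = (-3.8)·(-1.8176) + (1)·(-0.443) = 6.4638.

Step 5 — scale by n: T² = 5 · 6.4638 = 32.3192.

T² ≈ 32.3192


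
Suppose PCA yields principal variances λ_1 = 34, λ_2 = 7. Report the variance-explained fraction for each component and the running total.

Step 1 — total variance = trace(Sigma) = Σ λ_i = 34 + 7 = 41.

Step 2 — fraction explained by component i = λ_i / Σ λ:
  PC1: 34/41 = 0.8293
  PC2: 7/41 = 0.1707

Step 3 — cumulative fraction after k components = (λ_1 + ... + λ_k) / Σ λ:
  k = 1: 34/41 = 0.8293
  k = 2: (34 + 7)/41 = 41/41 = 1

Summary (fraction, with percent):

explained: PC1 0.8293 (82.93%), PC2 0.1707 (17.07%);  cumulative: 0.8293, 1


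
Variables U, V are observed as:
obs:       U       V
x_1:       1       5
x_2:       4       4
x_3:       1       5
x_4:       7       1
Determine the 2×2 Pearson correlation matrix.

Step 1 — column means:
  mean(U) = (1 + 4 + 1 + 7) / 4 = 13/4 = 3.25
  mean(V) = (5 + 4 + 5 + 1) / 4 = 15/4 = 3.75

Step 2 — sample variances and covariances s[i,j] = (1/(n-1)) · Σ_k (x_{k,i} - mean_i) · (x_{k,j} - mean_j), with n-1 = 3:
  s[U,U] = ((-2.25)·(-2.25) + (0.75)·(0.75) + (-2.25)·(-2.25) + (3.75)·(3.75)) / 3 = 24.75/3 = 8.25
  s[U,V] = ((-2.25)·(1.25) + (0.75)·(0.25) + (-2.25)·(1.25) + (3.75)·(-2.75)) / 3 = -15.75/3 = -5.25
  s[V,V] = ((1.25)·(1.25) + (0.25)·(0.25) + (1.25)·(1.25) + (-2.75)·(-2.75)) / 3 = 10.75/3 = 3.5833
  Sample standard deviations s_i = √(s[i,i]):
  s(U) = √(8.25) = 2.8723
  s(V) = √(3.5833) = 1.893

Step 3 — r_{ij} = s_{ij} / (s_i · s_j):
  r[U,U] = 1 (diagonal).
  r[U,V] = -5.25 / (2.8723 · 1.893) = -5.25 / 5.4371 = -0.9656
  r[V,V] = 1 (diagonal).

R is symmetric with unit diagonal. Assembling:

R = [[1, -0.9656],
 [-0.9656, 1]]


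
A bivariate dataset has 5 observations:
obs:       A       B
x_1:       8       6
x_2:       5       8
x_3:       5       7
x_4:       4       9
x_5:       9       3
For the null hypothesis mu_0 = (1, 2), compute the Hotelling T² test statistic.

Step 1 — sample mean vector:
  mean(A) = (8 + 5 + 5 + 4 + 9) / 5 = 31/5 = 6.2
  mean(B) = (6 + 8 + 7 + 9 + 3) / 5 = 33/5 = 6.6
  x̄ = (6.2, 6.6),  deviation x̄ - mu_0 = (6.2, 6.6) - (1, 2) = (5.2, 4.6).

Step 2 — sample covariance matrix, S[i,j] = (1/(n-1)) · Σ_k (x_{k,i} - mean_i) · (x_{k,j} - mean_j), divisor n-1 = 4:
  S[A,A] = ((1.8)·(1.8) + (-1.2)·(-1.2) + (-1.2)·(-1.2) + (-2.2)·(-2.2) + (2.8)·(2.8)) / 4 = 18.8/4 = 4.7
  S[A,B] = ((1.8)·(-0.6) + (-1.2)·(1.4) + (-1.2)·(0.4) + (-2.2)·(2.4) + (2.8)·(-3.6)) / 4 = -18.6/4 = -4.65
  S[B,B] = ((-0.6)·(-0.6) + (1.4)·(1.4) + (0.4)·(0.4) + (2.4)·(2.4) + (-3.6)·(-3.6)) / 4 = 21.2/4 = 5.3
  S = [[4.7, -4.65],
 [-4.65, 5.3]].

Step 3 — invert S. det(S) = 4.7·5.3 - (-4.65)² = 3.2875.
  S^{-1} = (1/det) · [[d, -b], [-b, a]] = [[1.6122, 1.4144],
 [1.4144, 1.4297]].

Step 4 — quadratic form (x̄ - mu_0)^T · S^{-1} · (x̄ - mu_0):
  S^{-1} · (x̄ - mu_0) = (14.8897, 13.9316),
  (x̄ - mu_0)^T · [...] = (5.2)·(14.8897) + (4.6)·(13.9316) = 141.5118.

Step 5 — scale by n: T² = 5 · 141.5118 = 707.5589.

T² ≈ 707.5589


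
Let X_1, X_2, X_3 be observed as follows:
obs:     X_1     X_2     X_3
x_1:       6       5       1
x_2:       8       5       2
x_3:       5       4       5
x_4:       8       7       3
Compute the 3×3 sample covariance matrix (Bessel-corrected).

Step 1 — column means:
  mean(X_1) = (6 + 8 + 5 + 8) / 4 = 27/4 = 6.75
  mean(X_2) = (5 + 5 + 4 + 7) / 4 = 21/4 = 5.25
  mean(X_3) = (1 + 2 + 5 + 3) / 4 = 11/4 = 2.75

Step 2 — sample covariance S[i,j] = (1/(n-1)) · Σ_k (x_{k,i} - mean_i) · (x_{k,j} - mean_j), with n-1 = 3.
  S[X_1,X_1] = ((-0.75)·(-0.75) + (1.25)·(1.25) + (-1.75)·(-1.75) + (1.25)·(1.25)) / 3 = 6.75/3 = 2.25
  S[X_1,X_2] = ((-0.75)·(-0.25) + (1.25)·(-0.25) + (-1.75)·(-1.25) + (1.25)·(1.75)) / 3 = 4.25/3 = 1.4167
  S[X_1,X_3] = ((-0.75)·(-1.75) + (1.25)·(-0.75) + (-1.75)·(2.25) + (1.25)·(0.25)) / 3 = -3.25/3 = -1.0833
  S[X_2,X_2] = ((-0.25)·(-0.25) + (-0.25)·(-0.25) + (-1.25)·(-1.25) + (1.75)·(1.75)) / 3 = 4.75/3 = 1.5833
  S[X_2,X_3] = ((-0.25)·(-1.75) + (-0.25)·(-0.75) + (-1.25)·(2.25) + (1.75)·(0.25)) / 3 = -1.75/3 = -0.5833
  S[X_3,X_3] = ((-1.75)·(-1.75) + (-0.75)·(-0.75) + (2.25)·(2.25) + (0.25)·(0.25)) / 3 = 8.75/3 = 2.9167

S is symmetric (S[j,i] = S[i,j]). Assembling:

S = [[2.25, 1.4167, -1.0833],
 [1.4167, 1.5833, -0.5833],
 [-1.0833, -0.5833, 2.9167]]


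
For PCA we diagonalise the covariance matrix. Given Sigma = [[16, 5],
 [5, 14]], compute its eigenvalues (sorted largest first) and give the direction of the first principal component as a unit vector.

Step 1 — characteristic polynomial of 2×2 Sigma:
  det(Sigma - λI) = λ² - trace · λ + det = 0.
  trace = 16 + 14 = 30, det = 16·14 - (5)² = 199.
Step 2 — discriminant:
  Δ = trace² - 4·det = 900 - 796 = 104.
Step 3 — eigenvalues:
  λ = (trace ± √Δ)/2 = (30 ± 10.198)/2,
  λ_1 = 20.099,  λ_2 = 9.901.

Step 4 — unit eigenvector for λ_1: solve (Sigma - λ_1 I)v = 0. First row:
  (16 - 20.099)·v_x + (5)·v_y = 0, i.e. (-4.099)·v_x + (5)·v_y = 0,
  so v ∝ (b, λ_1 - a) = (5, 4.099) = u.
  ||u|| = √((5)² + (4.099)²) = √(41.802) ≈ 6.4654,
  v_1 = u/||u|| ≈ (0.7733, 0.634) (||v_1|| = 1).

λ_1 = 20.099,  λ_2 = 9.901;  v_1 ≈ (0.7733, 0.634)


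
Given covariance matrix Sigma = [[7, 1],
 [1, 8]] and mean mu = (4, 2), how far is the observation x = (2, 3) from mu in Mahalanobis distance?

Step 1 — centre the observation: (x - mu) = (-2, 1).

Step 2 — invert Sigma. det(Sigma) = 7·8 - (1)² = 55.
  Sigma^{-1} = (1/det) · [[d, -b], [-b, a]] = [[0.1455, -0.0182],
 [-0.0182, 0.1273]].

Step 3 — form the quadratic (x - mu)^T · Sigma^{-1} · (x - mu):
  Sigma^{-1} · (x - mu) = (-0.3091, 0.1636).
  (x - mu)^T · [Sigma^{-1} · (x - mu)] = (-2)·(-0.3091) + (1)·(0.1636) = 0.7818.

Step 4 — take square root: d = √(0.7818) ≈ 0.8842.

d(x, mu) = √(0.7818) ≈ 0.8842


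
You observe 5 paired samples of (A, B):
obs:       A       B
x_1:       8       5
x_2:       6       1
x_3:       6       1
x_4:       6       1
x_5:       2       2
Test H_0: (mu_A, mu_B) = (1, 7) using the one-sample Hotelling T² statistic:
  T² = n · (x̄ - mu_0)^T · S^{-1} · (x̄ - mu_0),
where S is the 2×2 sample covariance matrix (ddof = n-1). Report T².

Step 1 — sample mean vector:
  mean(A) = (8 + 6 + 6 + 6 + 2) / 5 = 28/5 = 5.6
  mean(B) = (5 + 1 + 1 + 1 + 2) / 5 = 10/5 = 2
  x̄ = (5.6, 2),  deviation x̄ - mu_0 = (5.6, 2) - (1, 7) = (4.6, -5).

Step 2 — sample covariance matrix, S[i,j] = (1/(n-1)) · Σ_k (x_{k,i} - mean_i) · (x_{k,j} - mean_j), divisor n-1 = 4:
  S[A,A] = ((2.4)·(2.4) + (0.4)·(0.4) + (0.4)·(0.4) + (0.4)·(0.4) + (-3.6)·(-3.6)) / 4 = 19.2/4 = 4.8
  S[A,B] = ((2.4)·(3) + (0.4)·(-1) + (0.4)·(-1) + (0.4)·(-1) + (-3.6)·(0)) / 4 = 6/4 = 1.5
  S[B,B] = ((3)·(3) + (-1)·(-1) + (-1)·(-1) + (-1)·(-1) + (0)·(0)) / 4 = 12/4 = 3
  S = [[4.8, 1.5],
 [1.5, 3]].

Step 3 — invert S. det(S) = 4.8·3 - (1.5)² = 12.15.
  S^{-1} = (1/det) · [[d, -b], [-b, a]] = [[0.2469, -0.1235],
 [-0.1235, 0.3951]].

Step 4 — quadratic form (x̄ - mu_0)^T · S^{-1} · (x̄ - mu_0):
  S^{-1} · (x̄ - mu_0) = (1.7531, -2.5432),
  (x̄ - mu_0)^T · [...] = (4.6)·(1.7531) + (-5)·(-2.5432) = 20.7802.

Step 5 — scale by n: T² = 5 · 20.7802 = 103.9012.

T² ≈ 103.9012


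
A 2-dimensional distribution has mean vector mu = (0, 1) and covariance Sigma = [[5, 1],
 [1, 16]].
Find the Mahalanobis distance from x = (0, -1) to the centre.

Step 1 — centre the observation: (x - mu) = (0, -2).

Step 2 — invert Sigma. det(Sigma) = 5·16 - (1)² = 79.
  Sigma^{-1} = (1/det) · [[d, -b], [-b, a]] = [[0.2025, -0.0127],
 [-0.0127, 0.0633]].

Step 3 — form the quadratic (x - mu)^T · Sigma^{-1} · (x - mu):
  Sigma^{-1} · (x - mu) = (0.0253, -0.1266).
  (x - mu)^T · [Sigma^{-1} · (x - mu)] = (0)·(0.0253) + (-2)·(-0.1266) = 0.2532.

Step 4 — take square root: d = √(0.2532) ≈ 0.5032.

d(x, mu) = √(0.2532) ≈ 0.5032


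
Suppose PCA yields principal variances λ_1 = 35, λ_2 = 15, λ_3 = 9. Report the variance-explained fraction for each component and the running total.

Step 1 — total variance = trace(Sigma) = Σ λ_i = 35 + 15 + 9 = 59.

Step 2 — fraction explained by component i = λ_i / Σ λ:
  PC1: 35/59 = 0.5932
  PC2: 15/59 = 0.2542
  PC3: 9/59 = 0.1525

Step 3 — cumulative fraction after k components = (λ_1 + ... + λ_k) / Σ λ:
  k = 1: 35/59 = 0.5932
  k = 2: (35 + 15)/59 = 50/59 = 0.8475
  k = 3: (35 + 15 + 9)/59 = 59/59 = 1

Summary (fraction, with percent):

explained: PC1 0.5932 (59.32%), PC2 0.2542 (25.42%), PC3 0.1525 (15.25%);  cumulative: 0.5932, 0.8475, 1


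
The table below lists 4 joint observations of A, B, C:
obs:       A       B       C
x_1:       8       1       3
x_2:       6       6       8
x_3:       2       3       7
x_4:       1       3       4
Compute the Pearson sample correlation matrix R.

Step 1 — column means:
  mean(A) = (8 + 6 + 2 + 1) / 4 = 17/4 = 4.25
  mean(B) = (1 + 6 + 3 + 3) / 4 = 13/4 = 3.25
  mean(C) = (3 + 8 + 7 + 4) / 4 = 22/4 = 5.5

Step 2 — sample variances and covariances s[i,j] = (1/(n-1)) · Σ_k (x_{k,i} - mean_i) · (x_{k,j} - mean_j), with n-1 = 3:
  s[A,A] = ((3.75)·(3.75) + (1.75)·(1.75) + (-2.25)·(-2.25) + (-3.25)·(-3.25)) / 3 = 32.75/3 = 10.9167
  s[A,B] = ((3.75)·(-2.25) + (1.75)·(2.75) + (-2.25)·(-0.25) + (-3.25)·(-0.25)) / 3 = -2.25/3 = -0.75
  s[A,C] = ((3.75)·(-2.5) + (1.75)·(2.5) + (-2.25)·(1.5) + (-3.25)·(-1.5)) / 3 = -3.5/3 = -1.1667
  s[B,B] = ((-2.25)·(-2.25) + (2.75)·(2.75) + (-0.25)·(-0.25) + (-0.25)·(-0.25)) / 3 = 12.75/3 = 4.25
  s[B,C] = ((-2.25)·(-2.5) + (2.75)·(2.5) + (-0.25)·(1.5) + (-0.25)·(-1.5)) / 3 = 12.5/3 = 4.1667
  s[C,C] = ((-2.5)·(-2.5) + (2.5)·(2.5) + (1.5)·(1.5) + (-1.5)·(-1.5)) / 3 = 17/3 = 5.6667
  Sample standard deviations s_i = √(s[i,i]):
  s(A) = √(10.9167) = 3.304
  s(B) = √(4.25) = 2.0616
  s(C) = √(5.6667) = 2.3805

Step 3 — r_{ij} = s_{ij} / (s_i · s_j):
  r[A,A] = 1 (diagonal).
  r[A,B] = -0.75 / (3.304 · 2.0616) = -0.75 / 6.8114 = -0.1101
  r[A,C] = -1.1667 / (3.304 · 2.3805) = -1.1667 / 7.8652 = -0.1483
  r[B,B] = 1 (diagonal).
  r[B,C] = 4.1667 / (2.0616 · 2.3805) = 4.1667 / 4.9075 = 0.849
  r[C,C] = 1 (diagonal).

R is symmetric with unit diagonal. Assembling:

R = [[1, -0.1101, -0.1483],
 [-0.1101, 1, 0.849],
 [-0.1483, 0.849, 1]]


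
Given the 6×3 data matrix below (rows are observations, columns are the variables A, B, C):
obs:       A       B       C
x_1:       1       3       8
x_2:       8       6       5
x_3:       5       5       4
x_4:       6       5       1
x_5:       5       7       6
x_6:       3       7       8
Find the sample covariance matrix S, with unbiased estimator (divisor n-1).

Step 1 — column means:
  mean(A) = (1 + 8 + 5 + 6 + 5 + 3) / 6 = 28/6 = 4.6667
  mean(B) = (3 + 6 + 5 + 5 + 7 + 7) / 6 = 33/6 = 5.5
  mean(C) = (8 + 5 + 4 + 1 + 6 + 8) / 6 = 32/6 = 5.3333

Step 2 — sample covariance S[i,j] = (1/(n-1)) · Σ_k (x_{k,i} - mean_i) · (x_{k,j} - mean_j), with n-1 = 5.
  S[A,A] = ((-3.6667)·(-3.6667) + (3.3333)·(3.3333) + (0.3333)·(0.3333) + (1.3333)·(1.3333) + (0.3333)·(0.3333) + (-1.6667)·(-1.6667)) / 5 = 29.3333/5 = 5.8667
  S[A,B] = ((-3.6667)·(-2.5) + (3.3333)·(0.5) + (0.3333)·(-0.5) + (1.3333)·(-0.5) + (0.3333)·(1.5) + (-1.6667)·(1.5)) / 5 = 8/5 = 1.6
  S[A,C] = ((-3.6667)·(2.6667) + (3.3333)·(-0.3333) + (0.3333)·(-1.3333) + (1.3333)·(-4.3333) + (0.3333)·(0.6667) + (-1.6667)·(2.6667)) / 5 = -21.3333/5 = -4.2667
  S[B,B] = ((-2.5)·(-2.5) + (0.5)·(0.5) + (-0.5)·(-0.5) + (-0.5)·(-0.5) + (1.5)·(1.5) + (1.5)·(1.5)) / 5 = 11.5/5 = 2.3
  S[B,C] = ((-2.5)·(2.6667) + (0.5)·(-0.3333) + (-0.5)·(-1.3333) + (-0.5)·(-4.3333) + (1.5)·(0.6667) + (1.5)·(2.6667)) / 5 = 1/5 = 0.2
  S[C,C] = ((2.6667)·(2.6667) + (-0.3333)·(-0.3333) + (-1.3333)·(-1.3333) + (-4.3333)·(-4.3333) + (0.6667)·(0.6667) + (2.6667)·(2.6667)) / 5 = 35.3333/5 = 7.0667

S is symmetric (S[j,i] = S[i,j]). Assembling:

S = [[5.8667, 1.6, -4.2667],
 [1.6, 2.3, 0.2],
 [-4.2667, 0.2, 7.0667]]


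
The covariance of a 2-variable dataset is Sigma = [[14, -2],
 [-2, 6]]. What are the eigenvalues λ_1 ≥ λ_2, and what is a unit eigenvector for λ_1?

Step 1 — characteristic polynomial of 2×2 Sigma:
  det(Sigma - λI) = λ² - trace · λ + det = 0.
  trace = 14 + 6 = 20, det = 14·6 - (-2)² = 80.
Step 2 — discriminant:
  Δ = trace² - 4·det = 400 - 320 = 80.
Step 3 — eigenvalues:
  λ = (trace ± √Δ)/2 = (20 ± 8.9443)/2,
  λ_1 = 14.4721,  λ_2 = 5.5279.

Step 4 — unit eigenvector for λ_1: solve (Sigma - λ_1 I)v = 0. First row:
  (14 - 14.4721)·v_x + (-2)·v_y = 0, i.e. (-0.4721)·v_x + (-2)·v_y = 0,
  so v ∝ (b, λ_1 - a) = (-2, 0.4721); multiply by -1 so the first entry is positive: u = (2, -0.4721).
  ||u|| = √((2)² + (-0.4721)²) = √(4.2229) ≈ 2.055,
  v_1 = u/||u|| ≈ (0.9732, -0.2298) (||v_1|| = 1).

λ_1 = 14.4721,  λ_2 = 5.5279;  v_1 ≈ (0.9732, -0.2298)


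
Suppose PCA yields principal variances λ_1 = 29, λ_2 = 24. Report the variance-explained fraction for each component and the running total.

Step 1 — total variance = trace(Sigma) = Σ λ_i = 29 + 24 = 53.

Step 2 — fraction explained by component i = λ_i / Σ λ:
  PC1: 29/53 = 0.5472
  PC2: 24/53 = 0.4528

Step 3 — cumulative fraction after k components = (λ_1 + ... + λ_k) / Σ λ:
  k = 1: 29/53 = 0.5472
  k = 2: (29 + 24)/53 = 53/53 = 1

Summary (fraction, with percent):

explained: PC1 0.5472 (54.72%), PC2 0.4528 (45.28%);  cumulative: 0.5472, 1


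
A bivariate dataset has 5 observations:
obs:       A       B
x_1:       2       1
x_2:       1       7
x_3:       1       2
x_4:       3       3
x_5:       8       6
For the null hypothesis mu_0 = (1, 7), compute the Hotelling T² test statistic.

Step 1 — sample mean vector:
  mean(A) = (2 + 1 + 1 + 3 + 8) / 5 = 15/5 = 3
  mean(B) = (1 + 7 + 2 + 3 + 6) / 5 = 19/5 = 3.8
  x̄ = (3, 3.8),  deviation x̄ - mu_0 = (3, 3.8) - (1, 7) = (2, -3.2).

Step 2 — sample covariance matrix, S[i,j] = (1/(n-1)) · Σ_k (x_{k,i} - mean_i) · (x_{k,j} - mean_j), divisor n-1 = 4:
  S[A,A] = ((-1)·(-1) + (-2)·(-2) + (-2)·(-2) + (0)·(0) + (5)·(5)) / 4 = 34/4 = 8.5
  S[A,B] = ((-1)·(-2.8) + (-2)·(3.2) + (-2)·(-1.8) + (0)·(-0.8) + (5)·(2.2)) / 4 = 11/4 = 2.75
  S[B,B] = ((-2.8)·(-2.8) + (3.2)·(3.2) + (-1.8)·(-1.8) + (-0.8)·(-0.8) + (2.2)·(2.2)) / 4 = 26.8/4 = 6.7
  S = [[8.5, 2.75],
 [2.75, 6.7]].

Step 3 — invert S. det(S) = 8.5·6.7 - (2.75)² = 49.3875.
  S^{-1} = (1/det) · [[d, -b], [-b, a]] = [[0.1357, -0.0557],
 [-0.0557, 0.1721]].

Step 4 — quadratic form (x̄ - mu_0)^T · S^{-1} · (x̄ - mu_0):
  S^{-1} · (x̄ - mu_0) = (0.4495, -0.6621),
  (x̄ - mu_0)^T · [...] = (2)·(0.4495) + (-3.2)·(-0.6621) = 3.0178.

Step 5 — scale by n: T² = 5 · 3.0178 = 15.0888.

T² ≈ 15.0888


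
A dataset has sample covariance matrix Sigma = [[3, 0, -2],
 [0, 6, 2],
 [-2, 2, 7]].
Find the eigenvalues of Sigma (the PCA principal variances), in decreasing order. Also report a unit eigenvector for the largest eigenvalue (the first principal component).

Step 1 — characteristic polynomial p(λ) = det(λI - Sigma) = λ³ - tr·λ² + c_1·λ - det, where tr = trace, c_1 = sum of the principal 2×2 minors, det = det(Sigma):
  tr = 3 + 6 + 7 = 16,
  c_1 = (3·6 - (0)²) + (3·7 - (-2)²) + (6·7 - (2)²) = 18 + 17 + 38 = 73,
  det = 3·(6·7 - (2)²) - (0)·((0)·7 - (2)·(-2)) + (-2)·((0)·(2) - 6·(-2)) = 3·(38) - (0)·(4) + (-2)·(12) = 90.
  So p(λ) = λ³ - 16λ² + 73λ - 90.
Step 2 — look for an integer root (rational root theorem: any rational root is an integer divisor of 90). Testing λ = 2:
  p(2) = 8 - 64 + 146 - 90 = 0  ✓
  Dividing out (λ - 2): p(λ) = (λ - 2)(λ² - 14λ + 45).
Step 3 — remaining eigenvalues from the quadratic λ² - 14λ + 45 = 0:
  Δ = 14² - 4·45 = 196 - 180 = 16,  λ = (14 ± √16)/2 = (14 ± 4)/2 = 9 or 5.
  Sorted: λ_1 = 9,  λ_2 = 5,  λ_3 = 2  (check: sum = 16 = tr ✓).

Step 4 — unit eigenvector for λ_1 = 9: v spans the null space of (Sigma - λ_1 I), whose rows are
  r_1 = (-6, 0, -2),  r_2 = (0, -3, 2),  r_3 = (-2, 2, -2).
  v is orthogonal to every row, so take v ∝ r_1 × r_2 = ((0)·(2) - (-2)·(-3), (-2)·(0) - (-6)·(2), (-6)·(-3) - (0)·(0)) = (-6, 12, 18).
  Rescale (divide by 6; multiply by -1 so the first nonzero entry is positive): u = (1, -2, -3).
  ||u|| = √((1)² + (-2)² + (-3)²) = √(14) ≈ 3.7417,  v_1 = u/||u|| ≈ (0.2673, -0.5345, -0.8018) (||v_1|| = 1).

λ_1 = 9,  λ_2 = 5,  λ_3 = 2;  v_1 ≈ (0.2673, -0.5345, -0.8018)


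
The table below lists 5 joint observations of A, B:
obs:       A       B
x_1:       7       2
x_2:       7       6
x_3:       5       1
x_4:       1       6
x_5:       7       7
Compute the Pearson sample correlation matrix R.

Step 1 — column means:
  mean(A) = (7 + 7 + 5 + 1 + 7) / 5 = 27/5 = 5.4
  mean(B) = (2 + 6 + 1 + 6 + 7) / 5 = 22/5 = 4.4

Step 2 — sample variances and covariances s[i,j] = (1/(n-1)) · Σ_k (x_{k,i} - mean_i) · (x_{k,j} - mean_j), with n-1 = 4:
  s[A,A] = ((1.6)·(1.6) + (1.6)·(1.6) + (-0.4)·(-0.4) + (-4.4)·(-4.4) + (1.6)·(1.6)) / 4 = 27.2/4 = 6.8
  s[A,B] = ((1.6)·(-2.4) + (1.6)·(1.6) + (-0.4)·(-3.4) + (-4.4)·(1.6) + (1.6)·(2.6)) / 4 = -2.8/4 = -0.7
  s[B,B] = ((-2.4)·(-2.4) + (1.6)·(1.6) + (-3.4)·(-3.4) + (1.6)·(1.6) + (2.6)·(2.6)) / 4 = 29.2/4 = 7.3
  Sample standard deviations s_i = √(s[i,i]):
  s(A) = √(6.8) = 2.6077
  s(B) = √(7.3) = 2.7019

Step 3 — r_{ij} = s_{ij} / (s_i · s_j):
  r[A,A] = 1 (diagonal).
  r[A,B] = -0.7 / (2.6077 · 2.7019) = -0.7 / 7.0456 = -0.0994
  r[B,B] = 1 (diagonal).

R is symmetric with unit diagonal. Assembling:

R = [[1, -0.0994],
 [-0.0994, 1]]


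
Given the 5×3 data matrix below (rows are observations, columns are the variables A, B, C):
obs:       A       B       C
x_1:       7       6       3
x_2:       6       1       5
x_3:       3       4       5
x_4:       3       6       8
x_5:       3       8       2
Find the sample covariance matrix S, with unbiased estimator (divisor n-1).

Step 1 — column means:
  mean(A) = (7 + 6 + 3 + 3 + 3) / 5 = 22/5 = 4.4
  mean(B) = (6 + 1 + 4 + 6 + 8) / 5 = 25/5 = 5
  mean(C) = (3 + 5 + 5 + 8 + 2) / 5 = 23/5 = 4.6

Step 2 — sample covariance S[i,j] = (1/(n-1)) · Σ_k (x_{k,i} - mean_i) · (x_{k,j} - mean_j), with n-1 = 4.
  S[A,A] = ((2.6)·(2.6) + (1.6)·(1.6) + (-1.4)·(-1.4) + (-1.4)·(-1.4) + (-1.4)·(-1.4)) / 4 = 15.2/4 = 3.8
  S[A,B] = ((2.6)·(1) + (1.6)·(-4) + (-1.4)·(-1) + (-1.4)·(1) + (-1.4)·(3)) / 4 = -8/4 = -2
  S[A,C] = ((2.6)·(-1.6) + (1.6)·(0.4) + (-1.4)·(0.4) + (-1.4)·(3.4) + (-1.4)·(-2.6)) / 4 = -5.2/4 = -1.3
  S[B,B] = ((1)·(1) + (-4)·(-4) + (-1)·(-1) + (1)·(1) + (3)·(3)) / 4 = 28/4 = 7
  S[B,C] = ((1)·(-1.6) + (-4)·(0.4) + (-1)·(0.4) + (1)·(3.4) + (3)·(-2.6)) / 4 = -8/4 = -2
  S[C,C] = ((-1.6)·(-1.6) + (0.4)·(0.4) + (0.4)·(0.4) + (3.4)·(3.4) + (-2.6)·(-2.6)) / 4 = 21.2/4 = 5.3

S is symmetric (S[j,i] = S[i,j]). Assembling:

S = [[3.8, -2, -1.3],
 [-2, 7, -2],
 [-1.3, -2, 5.3]]


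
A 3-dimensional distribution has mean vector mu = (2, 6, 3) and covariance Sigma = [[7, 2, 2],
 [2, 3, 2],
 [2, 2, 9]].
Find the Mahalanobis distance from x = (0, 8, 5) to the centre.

Step 1 — centre the observation: (x - mu) = (-2, 2, 2).

Step 2 — invert Sigma (cofactor / det for 3×3, or solve directly):
  Sigma^{-1} = [[0.1783, -0.1085, -0.0155],
 [-0.1085, 0.4574, -0.0775],
 [-0.0155, -0.0775, 0.1318]].

Step 3 — form the quadratic (x - mu)^T · Sigma^{-1} · (x - mu):
  Sigma^{-1} · (x - mu) = (-0.6047, 0.9767, 0.1395).
  (x - mu)^T · [Sigma^{-1} · (x - mu)] = (-2)·(-0.6047) + (2)·(0.9767) + (2)·(0.1395) = 3.4419.

Step 4 — take square root: d = √(3.4419) ≈ 1.8552.

d(x, mu) = √(3.4419) ≈ 1.8552


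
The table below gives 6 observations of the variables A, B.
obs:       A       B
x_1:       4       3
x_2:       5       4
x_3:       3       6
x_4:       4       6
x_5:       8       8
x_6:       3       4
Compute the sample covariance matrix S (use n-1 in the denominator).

Step 1 — column means:
  mean(A) = (4 + 5 + 3 + 4 + 8 + 3) / 6 = 27/6 = 4.5
  mean(B) = (3 + 4 + 6 + 6 + 8 + 4) / 6 = 31/6 = 5.1667

Step 2 — sample covariance S[i,j] = (1/(n-1)) · Σ_k (x_{k,i} - mean_i) · (x_{k,j} - mean_j), with n-1 = 5.
  S[A,A] = ((-0.5)·(-0.5) + (0.5)·(0.5) + (-1.5)·(-1.5) + (-0.5)·(-0.5) + (3.5)·(3.5) + (-1.5)·(-1.5)) / 5 = 17.5/5 = 3.5
  S[A,B] = ((-0.5)·(-2.1667) + (0.5)·(-1.1667) + (-1.5)·(0.8333) + (-0.5)·(0.8333) + (3.5)·(2.8333) + (-1.5)·(-1.1667)) / 5 = 10.5/5 = 2.1
  S[B,B] = ((-2.1667)·(-2.1667) + (-1.1667)·(-1.1667) + (0.8333)·(0.8333) + (0.8333)·(0.8333) + (2.8333)·(2.8333) + (-1.1667)·(-1.1667)) / 5 = 16.8333/5 = 3.3667

S is symmetric (S[j,i] = S[i,j]). Assembling:

S = [[3.5, 2.1],
 [2.1, 3.3667]]


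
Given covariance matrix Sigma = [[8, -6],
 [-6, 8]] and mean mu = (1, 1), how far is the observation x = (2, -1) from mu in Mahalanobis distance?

Step 1 — centre the observation: (x - mu) = (1, -2).

Step 2 — invert Sigma. det(Sigma) = 8·8 - (-6)² = 28.
  Sigma^{-1} = (1/det) · [[d, -b], [-b, a]] = [[0.2857, 0.2143],
 [0.2143, 0.2857]].

Step 3 — form the quadratic (x - mu)^T · Sigma^{-1} · (x - mu):
  Sigma^{-1} · (x - mu) = (-0.1429, -0.3571).
  (x - mu)^T · [Sigma^{-1} · (x - mu)] = (1)·(-0.1429) + (-2)·(-0.3571) = 0.5714.

Step 4 — take square root: d = √(0.5714) ≈ 0.7559.

d(x, mu) = √(0.5714) ≈ 0.7559


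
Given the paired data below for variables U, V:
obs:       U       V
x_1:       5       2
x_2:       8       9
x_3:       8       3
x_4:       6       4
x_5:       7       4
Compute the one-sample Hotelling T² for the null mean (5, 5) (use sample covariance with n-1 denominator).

Step 1 — sample mean vector:
  mean(U) = (5 + 8 + 8 + 6 + 7) / 5 = 34/5 = 6.8
  mean(V) = (2 + 9 + 3 + 4 + 4) / 5 = 22/5 = 4.4
  x̄ = (6.8, 4.4),  deviation x̄ - mu_0 = (6.8, 4.4) - (5, 5) = (1.8, -0.6).

Step 2 — sample covariance matrix, S[i,j] = (1/(n-1)) · Σ_k (x_{k,i} - mean_i) · (x_{k,j} - mean_j), divisor n-1 = 4:
  S[U,U] = ((-1.8)·(-1.8) + (1.2)·(1.2) + (1.2)·(1.2) + (-0.8)·(-0.8) + (0.2)·(0.2)) / 4 = 6.8/4 = 1.7
  S[U,V] = ((-1.8)·(-2.4) + (1.2)·(4.6) + (1.2)·(-1.4) + (-0.8)·(-0.4) + (0.2)·(-0.4)) / 4 = 8.4/4 = 2.1
  S[V,V] = ((-2.4)·(-2.4) + (4.6)·(4.6) + (-1.4)·(-1.4) + (-0.4)·(-0.4) + (-0.4)·(-0.4)) / 4 = 29.2/4 = 7.3
  S = [[1.7, 2.1],
 [2.1, 7.3]].

Step 3 — invert S. det(S) = 1.7·7.3 - (2.1)² = 8.
  S^{-1} = (1/det) · [[d, -b], [-b, a]] = [[0.9125, -0.2625],
 [-0.2625, 0.2125]].

Step 4 — quadratic form (x̄ - mu_0)^T · S^{-1} · (x̄ - mu_0):
  S^{-1} · (x̄ - mu_0) = (1.8, -0.6),
  (x̄ - mu_0)^T · [...] = (1.8)·(1.8) + (-0.6)·(-0.6) = 3.6.

Step 5 — scale by n: T² = 5 · 3.6 = 18.

T² ≈ 18


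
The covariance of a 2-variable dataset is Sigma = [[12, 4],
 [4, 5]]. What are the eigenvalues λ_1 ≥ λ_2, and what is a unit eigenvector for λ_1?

Step 1 — characteristic polynomial of 2×2 Sigma:
  det(Sigma - λI) = λ² - trace · λ + det = 0.
  trace = 12 + 5 = 17, det = 12·5 - (4)² = 44.
Step 2 — discriminant:
  Δ = trace² - 4·det = 289 - 176 = 113.
Step 3 — eigenvalues:
  λ = (trace ± √Δ)/2 = (17 ± 10.6301)/2,
  λ_1 = 13.8151,  λ_2 = 3.1849.

Step 4 — unit eigenvector for λ_1: solve (Sigma - λ_1 I)v = 0. First row:
  (12 - 13.8151)·v_x + (4)·v_y = 0, i.e. (-1.8151)·v_x + (4)·v_y = 0,
  so v ∝ (b, λ_1 - a) = (4, 1.8151) = u.
  ||u|| = √((4)² + (1.8151)²) = √(19.2945) ≈ 4.3925,
  v_1 = u/||u|| ≈ (0.9106, 0.4132) (||v_1|| = 1).

λ_1 = 13.8151,  λ_2 = 3.1849;  v_1 ≈ (0.9106, 0.4132)


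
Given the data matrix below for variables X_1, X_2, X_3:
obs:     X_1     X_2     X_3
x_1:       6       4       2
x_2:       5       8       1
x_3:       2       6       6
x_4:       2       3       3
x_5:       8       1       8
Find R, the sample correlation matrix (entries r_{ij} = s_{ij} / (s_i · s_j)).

Step 1 — column means:
  mean(X_1) = (6 + 5 + 2 + 2 + 8) / 5 = 23/5 = 4.6
  mean(X_2) = (4 + 8 + 6 + 3 + 1) / 5 = 22/5 = 4.4
  mean(X_3) = (2 + 1 + 6 + 3 + 8) / 5 = 20/5 = 4

Step 2 — sample variances and covariances s[i,j] = (1/(n-1)) · Σ_k (x_{k,i} - mean_i) · (x_{k,j} - mean_j), with n-1 = 4:
  s[X_1,X_1] = ((1.4)·(1.4) + (0.4)·(0.4) + (-2.6)·(-2.6) + (-2.6)·(-2.6) + (3.4)·(3.4)) / 4 = 27.2/4 = 6.8
  s[X_1,X_2] = ((1.4)·(-0.4) + (0.4)·(3.6) + (-2.6)·(1.6) + (-2.6)·(-1.4) + (3.4)·(-3.4)) / 4 = -11.2/4 = -2.8
  s[X_1,X_3] = ((1.4)·(-2) + (0.4)·(-3) + (-2.6)·(2) + (-2.6)·(-1) + (3.4)·(4)) / 4 = 7/4 = 1.75
  s[X_2,X_2] = ((-0.4)·(-0.4) + (3.6)·(3.6) + (1.6)·(1.6) + (-1.4)·(-1.4) + (-3.4)·(-3.4)) / 4 = 29.2/4 = 7.3
  s[X_2,X_3] = ((-0.4)·(-2) + (3.6)·(-3) + (1.6)·(2) + (-1.4)·(-1) + (-3.4)·(4)) / 4 = -19/4 = -4.75
  s[X_3,X_3] = ((-2)·(-2) + (-3)·(-3) + (2)·(2) + (-1)·(-1) + (4)·(4)) / 4 = 34/4 = 8.5
  Sample standard deviations s_i = √(s[i,i]):
  s(X_1) = √(6.8) = 2.6077
  s(X_2) = √(7.3) = 2.7019
  s(X_3) = √(8.5) = 2.9155

Step 3 — r_{ij} = s_{ij} / (s_i · s_j):
  r[X_1,X_1] = 1 (diagonal).
  r[X_1,X_2] = -2.8 / (2.6077 · 2.7019) = -2.8 / 7.0456 = -0.3974
  r[X_1,X_3] = 1.75 / (2.6077 · 2.9155) = 1.75 / 7.6026 = 0.2302
  r[X_2,X_2] = 1 (diagonal).
  r[X_2,X_3] = -4.75 / (2.7019 · 2.9155) = -4.75 / 7.8772 = -0.603
  r[X_3,X_3] = 1 (diagonal).

R is symmetric with unit diagonal. Assembling:

R = [[1, -0.3974, 0.2302],
 [-0.3974, 1, -0.603],
 [0.2302, -0.603, 1]]


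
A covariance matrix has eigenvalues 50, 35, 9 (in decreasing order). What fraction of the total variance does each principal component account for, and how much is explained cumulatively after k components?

Step 1 — total variance = trace(Sigma) = Σ λ_i = 50 + 35 + 9 = 94.

Step 2 — fraction explained by component i = λ_i / Σ λ:
  PC1: 50/94 = 0.5319
  PC2: 35/94 = 0.3723
  PC3: 9/94 = 0.0957

Step 3 — cumulative fraction after k components = (λ_1 + ... + λ_k) / Σ λ:
  k = 1: 50/94 = 0.5319
  k = 2: (50 + 35)/94 = 85/94 = 0.9043
  k = 3: (50 + 35 + 9)/94 = 94/94 = 1

Summary (fraction, with percent):

explained: PC1 0.5319 (53.19%), PC2 0.3723 (37.23%), PC3 0.0957 (9.57%);  cumulative: 0.5319, 0.9043, 1


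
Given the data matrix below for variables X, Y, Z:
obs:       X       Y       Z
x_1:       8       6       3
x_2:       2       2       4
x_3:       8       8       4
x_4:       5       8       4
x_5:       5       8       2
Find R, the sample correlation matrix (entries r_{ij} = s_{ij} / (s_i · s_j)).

Step 1 — column means:
  mean(X) = (8 + 2 + 8 + 5 + 5) / 5 = 28/5 = 5.6
  mean(Y) = (6 + 2 + 8 + 8 + 8) / 5 = 32/5 = 6.4
  mean(Z) = (3 + 4 + 4 + 4 + 2) / 5 = 17/5 = 3.4

Step 2 — sample variances and covariances s[i,j] = (1/(n-1)) · Σ_k (x_{k,i} - mean_i) · (x_{k,j} - mean_j), with n-1 = 4:
  s[X,X] = ((2.4)·(2.4) + (-3.6)·(-3.6) + (2.4)·(2.4) + (-0.6)·(-0.6) + (-0.6)·(-0.6)) / 4 = 25.2/4 = 6.3
  s[X,Y] = ((2.4)·(-0.4) + (-3.6)·(-4.4) + (2.4)·(1.6) + (-0.6)·(1.6) + (-0.6)·(1.6)) / 4 = 16.8/4 = 4.2
  s[X,Z] = ((2.4)·(-0.4) + (-3.6)·(0.6) + (2.4)·(0.6) + (-0.6)·(0.6) + (-0.6)·(-1.4)) / 4 = -1.2/4 = -0.3
  s[Y,Y] = ((-0.4)·(-0.4) + (-4.4)·(-4.4) + (1.6)·(1.6) + (1.6)·(1.6) + (1.6)·(1.6)) / 4 = 27.2/4 = 6.8
  s[Y,Z] = ((-0.4)·(-0.4) + (-4.4)·(0.6) + (1.6)·(0.6) + (1.6)·(0.6) + (1.6)·(-1.4)) / 4 = -2.8/4 = -0.7
  s[Z,Z] = ((-0.4)·(-0.4) + (0.6)·(0.6) + (0.6)·(0.6) + (0.6)·(0.6) + (-1.4)·(-1.4)) / 4 = 3.2/4 = 0.8
  Sample standard deviations s_i = √(s[i,i]):
  s(X) = √(6.3) = 2.51
  s(Y) = √(6.8) = 2.6077
  s(Z) = √(0.8) = 0.8944

Step 3 — r_{ij} = s_{ij} / (s_i · s_j):
  r[X,X] = 1 (diagonal).
  r[X,Y] = 4.2 / (2.51 · 2.6077) = 4.2 / 6.5452 = 0.6417
  r[X,Z] = -0.3 / (2.51 · 0.8944) = -0.3 / 2.245 = -0.1336
  r[Y,Y] = 1 (diagonal).
  r[Y,Z] = -0.7 / (2.6077 · 0.8944) = -0.7 / 2.3324 = -0.3001
  r[Z,Z] = 1 (diagonal).

R is symmetric with unit diagonal. Assembling:

R = [[1, 0.6417, -0.1336],
 [0.6417, 1, -0.3001],
 [-0.1336, -0.3001, 1]]


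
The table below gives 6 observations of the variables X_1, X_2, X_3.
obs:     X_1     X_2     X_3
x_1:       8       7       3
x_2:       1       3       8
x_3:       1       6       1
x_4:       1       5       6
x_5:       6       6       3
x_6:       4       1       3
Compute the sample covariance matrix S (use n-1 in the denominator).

Step 1 — column means:
  mean(X_1) = (8 + 1 + 1 + 1 + 6 + 4) / 6 = 21/6 = 3.5
  mean(X_2) = (7 + 3 + 6 + 5 + 6 + 1) / 6 = 28/6 = 4.6667
  mean(X_3) = (3 + 8 + 1 + 6 + 3 + 3) / 6 = 24/6 = 4

Step 2 — sample covariance S[i,j] = (1/(n-1)) · Σ_k (x_{k,i} - mean_i) · (x_{k,j} - mean_j), with n-1 = 5.
  S[X_1,X_1] = ((4.5)·(4.5) + (-2.5)·(-2.5) + (-2.5)·(-2.5) + (-2.5)·(-2.5) + (2.5)·(2.5) + (0.5)·(0.5)) / 5 = 45.5/5 = 9.1
  S[X_1,X_2] = ((4.5)·(2.3333) + (-2.5)·(-1.6667) + (-2.5)·(1.3333) + (-2.5)·(0.3333) + (2.5)·(1.3333) + (0.5)·(-3.6667)) / 5 = 12/5 = 2.4
  S[X_1,X_3] = ((4.5)·(-1) + (-2.5)·(4) + (-2.5)·(-3) + (-2.5)·(2) + (2.5)·(-1) + (0.5)·(-1)) / 5 = -15/5 = -3
  S[X_2,X_2] = ((2.3333)·(2.3333) + (-1.6667)·(-1.6667) + (1.3333)·(1.3333) + (0.3333)·(0.3333) + (1.3333)·(1.3333) + (-3.6667)·(-3.6667)) / 5 = 25.3333/5 = 5.0667
  S[X_2,X_3] = ((2.3333)·(-1) + (-1.6667)·(4) + (1.3333)·(-3) + (0.3333)·(2) + (1.3333)·(-1) + (-3.6667)·(-1)) / 5 = -10/5 = -2
  S[X_3,X_3] = ((-1)·(-1) + (4)·(4) + (-3)·(-3) + (2)·(2) + (-1)·(-1) + (-1)·(-1)) / 5 = 32/5 = 6.4

S is symmetric (S[j,i] = S[i,j]). Assembling:

S = [[9.1, 2.4, -3],
 [2.4, 5.0667, -2],
 [-3, -2, 6.4]]


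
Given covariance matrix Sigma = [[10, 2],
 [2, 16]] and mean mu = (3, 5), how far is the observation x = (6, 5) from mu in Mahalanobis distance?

Step 1 — centre the observation: (x - mu) = (3, 0).

Step 2 — invert Sigma. det(Sigma) = 10·16 - (2)² = 156.
  Sigma^{-1} = (1/det) · [[d, -b], [-b, a]] = [[0.1026, -0.0128],
 [-0.0128, 0.0641]].

Step 3 — form the quadratic (x - mu)^T · Sigma^{-1} · (x - mu):
  Sigma^{-1} · (x - mu) = (0.3077, -0.0385).
  (x - mu)^T · [Sigma^{-1} · (x - mu)] = (3)·(0.3077) + (0)·(-0.0385) = 0.9231.

Step 4 — take square root: d = √(0.9231) ≈ 0.9608.

d(x, mu) = √(0.9231) ≈ 0.9608


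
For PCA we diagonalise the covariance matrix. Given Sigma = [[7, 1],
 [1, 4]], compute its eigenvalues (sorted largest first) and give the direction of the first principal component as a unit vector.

Step 1 — characteristic polynomial of 2×2 Sigma:
  det(Sigma - λI) = λ² - trace · λ + det = 0.
  trace = 7 + 4 = 11, det = 7·4 - (1)² = 27.
Step 2 — discriminant:
  Δ = trace² - 4·det = 121 - 108 = 13.
Step 3 — eigenvalues:
  λ = (trace ± √Δ)/2 = (11 ± 3.6056)/2,
  λ_1 = 7.3028,  λ_2 = 3.6972.

Step 4 — unit eigenvector for λ_1: solve (Sigma - λ_1 I)v = 0. First row:
  (7 - 7.3028)·v_x + (1)·v_y = 0, i.e. (-0.3028)·v_x + (1)·v_y = 0,
  so v ∝ (b, λ_1 - a) = (1, 0.3028) = u.
  ||u|| = √((1)² + (0.3028)²) = √(1.0917) ≈ 1.0448,
  v_1 = u/||u|| ≈ (0.9571, 0.2898) (||v_1|| = 1).

λ_1 = 7.3028,  λ_2 = 3.6972;  v_1 ≈ (0.9571, 0.2898)


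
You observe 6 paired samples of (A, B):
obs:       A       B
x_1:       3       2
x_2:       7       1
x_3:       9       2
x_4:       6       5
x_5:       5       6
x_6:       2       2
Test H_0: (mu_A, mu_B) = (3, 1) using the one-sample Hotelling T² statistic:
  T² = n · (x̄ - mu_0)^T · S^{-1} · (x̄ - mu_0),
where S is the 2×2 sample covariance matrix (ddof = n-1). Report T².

Step 1 — sample mean vector:
  mean(A) = (3 + 7 + 9 + 6 + 5 + 2) / 6 = 32/6 = 5.3333
  mean(B) = (2 + 1 + 2 + 5 + 6 + 2) / 6 = 18/6 = 3
  x̄ = (5.3333, 3),  deviation x̄ - mu_0 = (5.3333, 3) - (3, 1) = (2.3333, 2).

Step 2 — sample covariance matrix, S[i,j] = (1/(n-1)) · Σ_k (x_{k,i} - mean_i) · (x_{k,j} - mean_j), divisor n-1 = 5:
  S[A,A] = ((-2.3333)·(-2.3333) + (1.6667)·(1.6667) + (3.6667)·(3.6667) + (0.6667)·(0.6667) + (-0.3333)·(-0.3333) + (-3.3333)·(-3.3333)) / 5 = 33.3333/5 = 6.6667
  S[A,B] = ((-2.3333)·(-1) + (1.6667)·(-2) + (3.6667)·(-1) + (0.6667)·(2) + (-0.3333)·(3) + (-3.3333)·(-1)) / 5 = -1/5 = -0.2
  S[B,B] = ((-1)·(-1) + (-2)·(-2) + (-1)·(-1) + (2)·(2) + (3)·(3) + (-1)·(-1)) / 5 = 20/5 = 4
  S = [[6.6667, -0.2],
 [-0.2, 4]].

Step 3 — invert S. det(S) = 6.6667·4 - (-0.2)² = 26.6267.
  S^{-1} = (1/det) · [[d, -b], [-b, a]] = [[0.1502, 0.0075],
 [0.0075, 0.2504]].

Step 4 — quadratic form (x̄ - mu_0)^T · S^{-1} · (x̄ - mu_0):
  S^{-1} · (x̄ - mu_0) = (0.3655, 0.5183),
  (x̄ - mu_0)^T · [...] = (2.3333)·(0.3655) + (2)·(0.5183) = 1.8895.

Step 5 — scale by n: T² = 6 · 1.8895 = 11.337.

T² ≈ 11.337
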